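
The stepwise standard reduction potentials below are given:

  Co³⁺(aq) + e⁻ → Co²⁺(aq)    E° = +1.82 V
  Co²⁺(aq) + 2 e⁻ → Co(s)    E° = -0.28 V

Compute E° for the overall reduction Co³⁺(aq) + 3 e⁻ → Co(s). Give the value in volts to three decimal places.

+0.420 V

Adding the free-energy changes (−nFE°) of the two steps gives −n₃FE°₃ = −n₁FE°₁ − n₂FE°₂.
E°₃ = (1×+1.82 + 2×-0.28) / 3 = (+1.260) / 3 = +0.420 V.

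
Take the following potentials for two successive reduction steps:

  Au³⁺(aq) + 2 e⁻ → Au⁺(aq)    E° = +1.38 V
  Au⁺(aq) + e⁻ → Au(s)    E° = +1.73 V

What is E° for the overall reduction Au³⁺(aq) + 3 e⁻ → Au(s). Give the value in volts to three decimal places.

+1.497 V

Standard free energies of sequential steps add: ΔG°₃ = ΔG°₁ + ΔG°₂, so n₃E°₃ = n₁E°₁ + n₂E°₂.
E°₃ = (2×+1.38 + 1×+1.73) / 3 = (+4.490) / 3 = +1.497 V.
Simply averaging or adding the two E° values would be wrong; the electron-weighted sum is required.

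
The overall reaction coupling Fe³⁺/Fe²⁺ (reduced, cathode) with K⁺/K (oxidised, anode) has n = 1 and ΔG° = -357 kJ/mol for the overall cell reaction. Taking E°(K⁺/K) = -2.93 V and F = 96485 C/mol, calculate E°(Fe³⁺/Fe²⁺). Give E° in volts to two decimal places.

+0.77 V

E°cell = −ΔG°/(nF) = −(-357×10³)/((1)(96485)) = +3.700 V.
Since Fe³⁺/Fe²⁺ is the cathode and K⁺/K the anode, E°cell = E°(Fe³⁺/Fe²⁺) − E°(K⁺/K).
So E°(Fe³⁺/Fe²⁺) = E°cell + E°(K⁺/K) = +3.700 + (-2.93) = +0.77 V.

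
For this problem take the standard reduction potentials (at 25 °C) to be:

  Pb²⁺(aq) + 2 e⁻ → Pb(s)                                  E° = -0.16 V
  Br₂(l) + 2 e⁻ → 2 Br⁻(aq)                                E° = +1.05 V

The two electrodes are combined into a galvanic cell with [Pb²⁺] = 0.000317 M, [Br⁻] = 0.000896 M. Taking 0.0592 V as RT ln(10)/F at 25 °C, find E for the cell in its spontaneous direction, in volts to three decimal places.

+1.494 V

Br₂/Br⁻ is the cathode (higher E°), Pb²⁺/Pb the anode: E°cell = +1.05 − (-0.16) = +1.21 V, n = 2.
Overall: Br₂(l) + Pb(s) → 2 Br⁻(aq) + Pb²⁺(aq)
Q = [Br⁻]^2·[Pb²⁺]; log Q = -9.594.
E = E° − (0.0592/n) log Q = +1.21 − (0.0592/2)(-9.594) = +1.494 V.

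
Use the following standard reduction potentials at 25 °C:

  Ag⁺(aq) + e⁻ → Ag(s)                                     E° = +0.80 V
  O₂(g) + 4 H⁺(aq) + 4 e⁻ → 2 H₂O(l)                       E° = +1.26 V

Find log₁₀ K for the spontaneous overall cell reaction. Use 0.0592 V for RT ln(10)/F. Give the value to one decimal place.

Cathode: O₂/H₂O; anode: Ag⁺/Ag. E°cell = +0.46 V, n = 4.
log K = nE°cell / 0.0592 = (4)(+0.46) / 0.0592 = 31.1.

31.1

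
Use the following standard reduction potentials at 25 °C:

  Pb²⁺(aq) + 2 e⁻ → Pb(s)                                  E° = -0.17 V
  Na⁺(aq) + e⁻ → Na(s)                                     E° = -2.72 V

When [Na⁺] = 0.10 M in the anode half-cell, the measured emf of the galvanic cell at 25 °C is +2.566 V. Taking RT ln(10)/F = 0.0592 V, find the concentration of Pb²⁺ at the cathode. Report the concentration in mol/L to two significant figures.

0.035 M

Pb²⁺/Pb is the cathode, Na⁺/Na the anode: E°cell = +2.55 V, n = 2.
Overall reaction: Pb²⁺(aq) + 2 Na(s) → Pb(s) + 2 Na⁺(aq); Q = [Na⁺]^2/[Pb²⁺]^1.
From E = E° − (0.0592/n) log Q: log Q = (E° − E)·n/0.0592 = (+2.55 − (+2.566))·2/0.0592 = -0.5405.
So 1·log[Pb²⁺] = 2·log(0.1) − log Q = -2.0000 − (-0.5405) = -1.4595; [Pb²⁺] = 10^(-1.4595) ≈ 0.035 M.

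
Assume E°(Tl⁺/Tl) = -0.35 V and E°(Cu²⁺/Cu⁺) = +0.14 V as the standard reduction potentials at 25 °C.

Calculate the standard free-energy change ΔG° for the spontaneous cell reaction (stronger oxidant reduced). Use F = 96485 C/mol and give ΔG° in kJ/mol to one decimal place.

Cu²⁺/Cu⁺ (E° = +0.14 V) is the cathode; Tl⁺/Tl (E° = -0.35 V) is the anode, so E°cell = +0.49 V.
Balancing electrons gives n = 1 (lcm of 1 and 1).
ΔG° = −nFE° = −(1)(96485)(+0.49) = -47,278 J = -47.3 kJ/mol.

-47.3 kJ/mol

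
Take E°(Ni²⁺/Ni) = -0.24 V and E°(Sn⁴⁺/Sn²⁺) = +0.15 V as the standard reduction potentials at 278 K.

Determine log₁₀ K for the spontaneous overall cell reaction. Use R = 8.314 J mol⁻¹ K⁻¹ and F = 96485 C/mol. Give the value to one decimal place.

14.1

Cathode: Sn⁴⁺/Sn²⁺; anode: Ni²⁺/Ni. E°cell = (+0.15) − (-0.24) = +0.39 V, with n = 2.
ΔG° = −nFE° = −RT ln K, so ln K = nFE°/(RT) = (2)(96485)(+0.39) / ((8.314)(278)) = 32.561.
log₁₀ K = 32.561 / ln 10 = 14.1.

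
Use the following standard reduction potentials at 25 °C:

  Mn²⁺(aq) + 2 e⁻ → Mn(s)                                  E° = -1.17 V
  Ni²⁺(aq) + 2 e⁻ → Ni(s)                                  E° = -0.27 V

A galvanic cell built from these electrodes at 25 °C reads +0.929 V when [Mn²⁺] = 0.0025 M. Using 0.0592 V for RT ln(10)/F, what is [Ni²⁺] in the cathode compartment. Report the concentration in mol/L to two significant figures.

0.024 M

Ni²⁺/Ni is the cathode, Mn²⁺/Mn the anode: E°cell = +0.90 V, n = 2.
Overall reaction: Ni²⁺(aq) + Mn(s) → Ni(s) + Mn²⁺(aq); Q = [Mn²⁺]^1/[Ni²⁺]^1.
From E = E° − (0.0592/n) log Q: log Q = (E° − E)·n/0.0592 = (+0.90 − (+0.929))·2/0.0592 = -0.9797.
So 1·log[Ni²⁺] = 1·log(0.0025) − log Q = -2.6021 − (-0.9797) = -1.6224; [Ni²⁺] = 10^(-1.6224) ≈ 0.024 M.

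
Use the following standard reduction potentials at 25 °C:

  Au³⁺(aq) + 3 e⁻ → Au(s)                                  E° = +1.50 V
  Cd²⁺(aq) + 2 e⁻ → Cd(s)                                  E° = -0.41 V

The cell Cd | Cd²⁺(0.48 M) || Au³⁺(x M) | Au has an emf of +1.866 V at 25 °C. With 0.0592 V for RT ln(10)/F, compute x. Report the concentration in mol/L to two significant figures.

0.0020 M

Au³⁺/Au is the cathode, Cd²⁺/Cd the anode: E°cell = +1.91 V, n = 6.
Overall reaction: 2 Au³⁺(aq) + 3 Cd(s) → 2 Au(s) + 3 Cd²⁺(aq); Q = [Cd²⁺]^3/[Au³⁺]^2.
From E = E° − (0.0592/n) log Q: log Q = (E° − E)·n/0.0592 = (+1.91 − (+1.866))·6/0.0592 = 4.4595.
So 2·log[Au³⁺] = 3·log(0.48) − log Q = -0.9563 − (4.4595) = -5.4158; log[Au³⁺] = -5.4158 / 2 = -2.7079; [Au³⁺] = 10^(-2.7079) ≈ 0.0020 M.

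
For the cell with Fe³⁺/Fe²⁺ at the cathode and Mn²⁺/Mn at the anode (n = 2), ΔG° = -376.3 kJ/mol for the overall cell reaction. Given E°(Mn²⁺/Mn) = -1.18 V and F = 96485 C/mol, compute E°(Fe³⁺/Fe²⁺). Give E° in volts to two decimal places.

E°cell = −ΔG°/(nF) = −(-376.3×10³)/((2)(96485)) = +1.950 V.
Since Fe³⁺/Fe²⁺ is the cathode and Mn²⁺/Mn the anode, E°cell = E°(Fe³⁺/Fe²⁺) − E°(Mn²⁺/Mn).
So E°(Fe³⁺/Fe²⁺) = E°cell + E°(Mn²⁺/Mn) = +1.950 + (-1.18) = +0.77 V.

+0.77 V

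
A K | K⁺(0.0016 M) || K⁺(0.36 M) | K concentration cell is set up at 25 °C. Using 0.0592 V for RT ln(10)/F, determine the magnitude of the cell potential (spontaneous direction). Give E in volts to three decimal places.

For a concentration cell E°cell = 0. The 0.36 M side is the cathode (reduction is favoured where [K⁺] is higher).
With n = 1, E = −(0.0592/1) log([K⁺]ₐₙ/[K⁺]꜀ₐₜ) = −(0.0592/1) log(0.0016/0.36) = −(0.0592/1)(-2.352) = +0.139 V.

+0.139 V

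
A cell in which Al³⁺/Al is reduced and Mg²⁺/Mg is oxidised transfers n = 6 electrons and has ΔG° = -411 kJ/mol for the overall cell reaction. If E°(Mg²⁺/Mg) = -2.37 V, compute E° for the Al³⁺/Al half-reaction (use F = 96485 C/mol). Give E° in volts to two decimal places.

E°cell = −ΔG°/(nF) = −(-411×10³)/((6)(96485)) = +0.710 V.
Since Al³⁺/Al is the cathode and Mg²⁺/Mg the anode, E°cell = E°(Al³⁺/Al) − E°(Mg²⁺/Mg).
So E°(Al³⁺/Al) = E°cell + E°(Mg²⁺/Mg) = +0.710 + (-2.37) = -1.66 V.

-1.66 V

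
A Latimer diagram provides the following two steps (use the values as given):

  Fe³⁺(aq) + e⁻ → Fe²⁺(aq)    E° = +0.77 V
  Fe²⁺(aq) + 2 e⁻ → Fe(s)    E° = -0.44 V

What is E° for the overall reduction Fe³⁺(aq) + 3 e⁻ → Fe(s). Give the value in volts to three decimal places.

-0.037 V

Adding the free-energy changes (−nFE°) of the two steps gives −n₃FE°₃ = −n₁FE°₁ − n₂FE°₂.
E°₃ = (1×+0.77 + 2×-0.44) / 3 = (-0.110) / 3 = -0.037 V.
E° values themselves are not directly additive — weighting by electron count is essential.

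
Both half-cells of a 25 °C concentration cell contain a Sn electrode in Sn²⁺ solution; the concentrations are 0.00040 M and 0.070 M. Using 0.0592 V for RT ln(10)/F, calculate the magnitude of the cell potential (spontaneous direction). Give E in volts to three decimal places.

For a concentration cell E°cell = 0. The 0.070 M side is the cathode (reduction is favoured where [Sn²⁺] is higher).
With n = 2, E = −(0.0592/2) log([Sn²⁺]ₐₙ/[Sn²⁺]꜀ₐₜ) = −(0.0592/2) log(0.0004/0.07) = −(0.0592/2)(-2.243) = +0.066 V.

+0.066 V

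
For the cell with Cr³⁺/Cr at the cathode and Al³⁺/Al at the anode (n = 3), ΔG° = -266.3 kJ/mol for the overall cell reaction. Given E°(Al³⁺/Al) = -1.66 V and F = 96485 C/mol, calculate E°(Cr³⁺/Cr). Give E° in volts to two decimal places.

-0.74 V

E°cell = −ΔG°/(nF) = −(-266.3×10³)/((3)(96485)) = +0.920 V.
Since Cr³⁺/Cr is the cathode and Al³⁺/Al the anode, E°cell = E°(Cr³⁺/Cr) − E°(Al³⁺/Al).
So E°(Cr³⁺/Cr) = E°cell + E°(Al³⁺/Al) = +0.920 + (-1.66) = -0.74 V.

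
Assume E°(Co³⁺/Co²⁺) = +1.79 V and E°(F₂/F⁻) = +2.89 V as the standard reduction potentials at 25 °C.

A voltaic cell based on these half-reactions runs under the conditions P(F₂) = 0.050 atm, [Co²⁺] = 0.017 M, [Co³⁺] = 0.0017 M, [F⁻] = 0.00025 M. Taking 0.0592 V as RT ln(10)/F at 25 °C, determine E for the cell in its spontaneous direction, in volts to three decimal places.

F₂/F⁻ is the cathode (higher E°), Co³⁺/Co²⁺ the anode: E°cell = +2.89 − (+1.79) = +1.10 V, n = 2.
Overall: F₂(g) + 2 Co²⁺(aq) → 2 F⁻(aq) + 2 Co³⁺(aq)
Q = [F⁻]^2·[Co³⁺]^2 / (P(F₂)·[Co²⁺]^2); log Q = -7.903.
E = E° − (0.0592/n) log Q = +1.10 − (0.0592/2)(-7.903) = +1.334 V.

+1.334 V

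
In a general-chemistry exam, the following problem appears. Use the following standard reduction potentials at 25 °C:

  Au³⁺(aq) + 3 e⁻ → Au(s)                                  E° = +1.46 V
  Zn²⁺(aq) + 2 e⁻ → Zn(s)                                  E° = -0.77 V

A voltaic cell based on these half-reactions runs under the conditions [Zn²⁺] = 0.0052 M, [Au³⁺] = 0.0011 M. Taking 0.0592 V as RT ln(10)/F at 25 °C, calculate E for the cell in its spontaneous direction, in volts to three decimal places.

Au³⁺/Au is the cathode (higher E°), Zn²⁺/Zn the anode: E°cell = +1.46 − (-0.77) = +2.23 V, n = 6.
Overall: 2 Au³⁺(aq) + 3 Zn(s) → 2 Au(s) + 3 Zn²⁺(aq)
Q = [Zn²⁺]^3 / ([Au³⁺]^2); log Q = -0.935.
E = E° − (0.0592/n) log Q = +2.23 − (0.0592/6)(-0.935) = +2.239 V.

+2.239 V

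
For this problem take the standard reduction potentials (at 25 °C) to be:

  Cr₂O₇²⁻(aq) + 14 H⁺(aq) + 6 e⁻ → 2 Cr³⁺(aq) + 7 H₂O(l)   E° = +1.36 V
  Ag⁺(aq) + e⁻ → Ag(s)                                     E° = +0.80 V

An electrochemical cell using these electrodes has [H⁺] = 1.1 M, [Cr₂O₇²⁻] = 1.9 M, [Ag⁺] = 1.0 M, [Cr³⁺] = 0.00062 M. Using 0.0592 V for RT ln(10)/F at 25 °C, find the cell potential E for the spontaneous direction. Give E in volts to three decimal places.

+0.632 V

Cr₂O₇²⁻/Cr³⁺ is the cathode (higher E°), Ag⁺/Ag the anode: E°cell = +1.36 − (+0.80) = +0.56 V, n = 6.
Overall: Cr₂O₇²⁻(aq) + 14 H⁺(aq) + 6 Ag(s) → 2 Cr³⁺(aq) + 7 H₂O(l) + 6 Ag⁺(aq)
Q = [Cr³⁺]^2·[Ag⁺]^6 / ([Cr₂O₇²⁻]·[H⁺]^14); log Q = -7.273.
E = E° − (0.0592/n) log Q = +0.56 − (0.0592/6)(-7.273) = +0.632 V.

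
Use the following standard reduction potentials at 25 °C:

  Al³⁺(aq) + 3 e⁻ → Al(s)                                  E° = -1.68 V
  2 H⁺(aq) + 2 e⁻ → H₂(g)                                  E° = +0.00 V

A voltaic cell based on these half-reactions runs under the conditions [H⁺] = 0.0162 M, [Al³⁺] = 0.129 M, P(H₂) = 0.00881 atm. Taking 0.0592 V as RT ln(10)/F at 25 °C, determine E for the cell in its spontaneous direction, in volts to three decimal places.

+1.652 V

H⁺/H₂ is the cathode (higher E°), Al³⁺/Al the anode: E°cell = +0.00 − (-1.68) = +1.68 V, n = 6.
Overall: 6 H⁺(aq) + 2 Al(s) → 3 H₂(g) + 2 Al³⁺(aq)
Q = P(H₂)^3·[Al³⁺]^2 / ([H⁺]^6); log Q = 2.799.
E = E° − (0.0592/n) log Q = +1.68 − (0.0592/6)(2.799) = +1.652 V.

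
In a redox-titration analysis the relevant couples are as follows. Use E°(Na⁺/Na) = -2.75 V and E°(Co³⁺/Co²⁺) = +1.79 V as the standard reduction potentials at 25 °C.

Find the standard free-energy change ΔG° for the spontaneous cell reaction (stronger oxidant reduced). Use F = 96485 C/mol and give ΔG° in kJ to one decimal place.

-438.0 kJ

Co³⁺/Co²⁺ (E° = +1.79 V) is the cathode; Na⁺/Na (E° = -2.75 V) is the anode, so E°cell = +4.54 V.
Balancing electrons gives n = 1 (lcm of 1 and 1).
ΔG° = −nFE° = −(1)(96485)(+4.54) = -438,042 J = -438.0 kJ.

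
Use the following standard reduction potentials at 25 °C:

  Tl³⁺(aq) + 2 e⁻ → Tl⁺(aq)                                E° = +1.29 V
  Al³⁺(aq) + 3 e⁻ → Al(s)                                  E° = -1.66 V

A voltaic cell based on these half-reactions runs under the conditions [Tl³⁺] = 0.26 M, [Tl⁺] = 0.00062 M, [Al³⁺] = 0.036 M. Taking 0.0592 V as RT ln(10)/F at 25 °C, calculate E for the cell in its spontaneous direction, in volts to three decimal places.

Tl³⁺/Tl⁺ is the cathode (higher E°), Al³⁺/Al the anode: E°cell = +1.29 − (-1.66) = +2.95 V, n = 6.
Overall: 3 Tl³⁺(aq) + 2 Al(s) → 3 Tl⁺(aq) + 2 Al³⁺(aq)
Q = [Tl⁺]^3·[Al³⁺]^2 / ([Tl³⁺]^3); log Q = -10.755.
E = E° − (0.0592/n) log Q = +2.95 − (0.0592/6)(-10.755) = +3.056 V.

+3.056 V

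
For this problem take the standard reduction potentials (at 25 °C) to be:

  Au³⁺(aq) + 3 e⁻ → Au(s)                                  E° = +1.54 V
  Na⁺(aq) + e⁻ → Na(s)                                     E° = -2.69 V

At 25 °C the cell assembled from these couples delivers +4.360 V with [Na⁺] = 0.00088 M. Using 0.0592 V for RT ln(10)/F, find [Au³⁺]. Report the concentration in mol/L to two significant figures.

Au³⁺/Au is the cathode, Na⁺/Na the anode: E°cell = +4.23 V, n = 3.
Overall reaction: Au³⁺(aq) + 3 Na(s) → Au(s) + 3 Na⁺(aq); Q = [Na⁺]^3/[Au³⁺]^1.
From E = E° − (0.0592/n) log Q: log Q = (E° − E)·n/0.0592 = (+4.23 − (+4.360))·3/0.0592 = -6.5878.
So 1·log[Au³⁺] = 3·log(0.00088) − log Q = -9.1666 − (-6.5878) = -2.5788; [Au³⁺] = 10^(-2.5788) ≈ 0.0026 M.

0.0026 M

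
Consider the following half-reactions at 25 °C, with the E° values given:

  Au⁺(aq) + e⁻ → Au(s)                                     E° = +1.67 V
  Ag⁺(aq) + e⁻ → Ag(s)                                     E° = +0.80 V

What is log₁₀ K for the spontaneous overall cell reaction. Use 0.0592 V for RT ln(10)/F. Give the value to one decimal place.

Cathode: Au⁺/Au; anode: Ag⁺/Ag. E°cell = +0.87 V, n = 1.
log K = nE°cell / 0.0592 = (1)(+0.87) / 0.0592 = 14.7.

14.7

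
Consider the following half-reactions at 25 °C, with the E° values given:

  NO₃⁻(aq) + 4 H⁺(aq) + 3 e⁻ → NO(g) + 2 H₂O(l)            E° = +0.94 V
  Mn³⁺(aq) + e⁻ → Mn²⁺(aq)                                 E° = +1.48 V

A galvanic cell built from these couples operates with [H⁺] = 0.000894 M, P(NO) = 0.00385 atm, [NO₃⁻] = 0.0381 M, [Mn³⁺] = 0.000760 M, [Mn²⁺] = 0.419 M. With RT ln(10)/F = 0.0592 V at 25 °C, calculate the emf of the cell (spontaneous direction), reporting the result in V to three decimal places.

Mn³⁺/Mn²⁺ is the cathode (higher E°), NO₃⁻/NO the anode: E°cell = +1.48 − (+0.94) = +0.54 V, n = 3.
Overall: 3 Mn³⁺(aq) + NO(g) + 2 H₂O(l) → 3 Mn²⁺(aq) + NO₃⁻(aq) + 4 H⁺(aq)
Q = [Mn²⁺]^3·[NO₃⁻]·[H⁺]^4 / ([Mn³⁺]^3·P(NO)); log Q = -2.975.
E = E° − (0.0592/n) log Q = +0.54 − (0.0592/3)(-2.975) = +0.599 V.

+0.599 V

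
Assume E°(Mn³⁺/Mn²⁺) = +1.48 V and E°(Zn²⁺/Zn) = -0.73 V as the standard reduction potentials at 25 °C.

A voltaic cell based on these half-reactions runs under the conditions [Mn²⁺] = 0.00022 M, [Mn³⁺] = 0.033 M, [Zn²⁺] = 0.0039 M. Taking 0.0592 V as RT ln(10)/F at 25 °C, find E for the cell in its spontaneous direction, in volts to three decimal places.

Mn³⁺/Mn²⁺ is the cathode (higher E°), Zn²⁺/Zn the anode: E°cell = +1.48 − (-0.73) = +2.21 V, n = 2.
Overall: 2 Mn³⁺(aq) + Zn(s) → 2 Mn²⁺(aq) + Zn²⁺(aq)
Q = [Mn²⁺]^2·[Zn²⁺] / ([Mn³⁺]^2); log Q = -6.761.
E = E° − (0.0592/n) log Q = +2.21 − (0.0592/2)(-6.761) = +2.410 V.

+2.410 V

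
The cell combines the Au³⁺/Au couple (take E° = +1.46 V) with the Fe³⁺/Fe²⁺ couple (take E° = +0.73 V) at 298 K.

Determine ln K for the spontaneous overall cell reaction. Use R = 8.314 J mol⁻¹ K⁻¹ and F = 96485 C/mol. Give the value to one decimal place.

85.3

Cathode: Au³⁺/Au; anode: Fe³⁺/Fe²⁺. E°cell = (+1.46) − (+0.73) = +0.73 V, with n = 3.
ΔG° = −nFE° = −RT ln K, so ln K = nFE°/(RT) = (3)(96485)(+0.73) / ((8.314)(298)) = 85.286.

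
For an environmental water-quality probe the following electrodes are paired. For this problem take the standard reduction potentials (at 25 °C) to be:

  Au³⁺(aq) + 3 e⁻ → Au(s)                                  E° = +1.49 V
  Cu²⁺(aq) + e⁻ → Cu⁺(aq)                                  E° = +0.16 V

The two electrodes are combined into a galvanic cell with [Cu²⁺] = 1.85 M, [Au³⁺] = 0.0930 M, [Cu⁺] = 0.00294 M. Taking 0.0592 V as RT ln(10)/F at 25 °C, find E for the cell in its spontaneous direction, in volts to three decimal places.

+1.144 V

Au³⁺/Au is the cathode (higher E°), Cu²⁺/Cu⁺ the anode: E°cell = +1.49 − (+0.16) = +1.33 V, n = 3.
Overall: Au³⁺(aq) + 3 Cu⁺(aq) → Au(s) + 3 Cu²⁺(aq)
Q = [Cu²⁺]^3 / ([Au³⁺]·[Cu⁺]^3); log Q = 9.428.
E = E° − (0.0592/n) log Q = +1.33 − (0.0592/3)(9.428) = +1.144 V.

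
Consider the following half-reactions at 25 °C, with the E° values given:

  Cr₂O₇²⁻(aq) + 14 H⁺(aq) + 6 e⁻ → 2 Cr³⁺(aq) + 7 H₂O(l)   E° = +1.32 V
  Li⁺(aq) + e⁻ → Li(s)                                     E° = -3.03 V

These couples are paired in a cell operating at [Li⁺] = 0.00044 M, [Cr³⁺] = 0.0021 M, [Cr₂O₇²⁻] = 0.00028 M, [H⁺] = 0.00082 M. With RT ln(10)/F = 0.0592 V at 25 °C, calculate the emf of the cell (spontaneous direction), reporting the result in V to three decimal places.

Cr₂O₇²⁻/Cr³⁺ is the cathode (higher E°), Li⁺/Li the anode: E°cell = +1.32 − (-3.03) = +4.35 V, n = 6.
Overall: Cr₂O₇²⁻(aq) + 14 H⁺(aq) + 6 Li(s) → 2 Cr³⁺(aq) + 7 H₂O(l) + 6 Li⁺(aq)
Q = [Cr³⁺]^2·[Li⁺]^6 / ([Cr₂O₇²⁻]·[H⁺]^14); log Q = 21.265.
E = E° − (0.0592/n) log Q = +4.35 − (0.0592/6)(21.265) = +4.140 V.

+4.140 V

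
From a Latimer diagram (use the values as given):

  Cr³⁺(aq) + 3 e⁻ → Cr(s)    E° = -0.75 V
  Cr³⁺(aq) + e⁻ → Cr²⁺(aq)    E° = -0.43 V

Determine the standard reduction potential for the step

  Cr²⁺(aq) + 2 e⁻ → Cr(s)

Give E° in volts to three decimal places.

Sequential free energies add, so n₃E°₃ = n₁E°₁ + n₂E°₂.
With n₃ = 3, and the known step contributing 1×(-0.43) V, the unknown satisfies 2·E° = 3×(-0.75) − 1×(-0.43) = -1.820.
E° = -1.820 / 2 = -0.910 V.

-0.910 V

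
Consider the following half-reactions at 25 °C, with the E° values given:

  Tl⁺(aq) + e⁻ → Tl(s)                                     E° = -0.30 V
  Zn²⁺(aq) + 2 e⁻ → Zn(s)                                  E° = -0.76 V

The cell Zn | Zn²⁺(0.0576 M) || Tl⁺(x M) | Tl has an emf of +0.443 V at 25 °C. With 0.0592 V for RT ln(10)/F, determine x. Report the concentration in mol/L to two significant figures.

Tl⁺/Tl is the cathode, Zn²⁺/Zn the anode: E°cell = +0.46 V, n = 2.
Overall reaction: 2 Tl⁺(aq) + Zn(s) → 2 Tl(s) + Zn²⁺(aq); Q = [Zn²⁺]^1/[Tl⁺]^2.
From E = E° − (0.0592/n) log Q: log Q = (E° − E)·n/0.0592 = (+0.46 − (+0.443))·2/0.0592 = 0.5743.
So 2·log[Tl⁺] = 1·log(0.0576) − log Q = -1.2396 − (0.5743) = -1.8139; log[Tl⁺] = -1.8139 / 2 = -0.9070; [Tl⁺] = 10^(-0.9070) ≈ 0.12 M.

0.12 M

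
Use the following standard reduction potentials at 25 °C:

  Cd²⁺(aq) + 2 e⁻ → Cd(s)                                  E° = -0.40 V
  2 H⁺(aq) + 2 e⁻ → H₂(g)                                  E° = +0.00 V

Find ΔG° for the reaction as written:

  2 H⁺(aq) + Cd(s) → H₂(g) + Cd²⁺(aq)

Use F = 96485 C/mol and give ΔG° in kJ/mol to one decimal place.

-77.2 kJ/mol

As written, H⁺/H₂ is reduced (cathode) and Cd²⁺/Cd is oxidised (anode), so E°cell = (+0.00) − (-0.40) = +0.40 V.
Balancing electrons gives n = 2.
ΔG° = −nFE° = −(2)(96485)(+0.40) = -77,188 J = -77.2 kJ/mol.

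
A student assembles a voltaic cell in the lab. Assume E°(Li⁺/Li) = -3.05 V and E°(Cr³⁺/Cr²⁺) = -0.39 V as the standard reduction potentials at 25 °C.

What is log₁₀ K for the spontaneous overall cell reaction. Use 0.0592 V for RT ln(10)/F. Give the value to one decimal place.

Cathode: Cr³⁺/Cr²⁺; anode: Li⁺/Li. E°cell = +2.66 V, n = 1.
log K = nE°cell / 0.0592 = (1)(+2.66) / 0.0592 = 44.9.

44.9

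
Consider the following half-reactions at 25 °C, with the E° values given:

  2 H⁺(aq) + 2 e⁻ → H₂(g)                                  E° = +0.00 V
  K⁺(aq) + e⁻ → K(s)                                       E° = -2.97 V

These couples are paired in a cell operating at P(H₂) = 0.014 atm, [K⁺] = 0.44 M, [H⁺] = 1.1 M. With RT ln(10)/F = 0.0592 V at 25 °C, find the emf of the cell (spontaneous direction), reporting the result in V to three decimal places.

+3.048 V

H⁺/H₂ is the cathode (higher E°), K⁺/K the anode: E°cell = +0.00 − (-2.97) = +2.97 V, n = 2.
Overall: 2 H⁺(aq) + 2 K(s) → H₂(g) + 2 K⁺(aq)
Q = P(H₂)·[K⁺]^2 / ([H⁺]^2); log Q = -2.650.
E = E° − (0.0592/n) log Q = +2.97 − (0.0592/2)(-2.650) = +3.048 V.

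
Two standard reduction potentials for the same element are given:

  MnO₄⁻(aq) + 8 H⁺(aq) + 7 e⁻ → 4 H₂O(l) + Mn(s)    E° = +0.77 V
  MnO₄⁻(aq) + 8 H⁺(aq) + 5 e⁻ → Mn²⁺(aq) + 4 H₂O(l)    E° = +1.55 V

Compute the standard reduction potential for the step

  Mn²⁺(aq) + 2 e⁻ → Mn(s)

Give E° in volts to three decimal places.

Sequential free energies add, so n₃E°₃ = n₁E°₁ + n₂E°₂.
With n₃ = 7, and the known step contributing 5×(+1.55) V, the unknown satisfies 2·E° = 7×(+0.77) − 5×(+1.55) = -2.360.
E° = -2.360 / 2 = -1.180 V.

-1.180 V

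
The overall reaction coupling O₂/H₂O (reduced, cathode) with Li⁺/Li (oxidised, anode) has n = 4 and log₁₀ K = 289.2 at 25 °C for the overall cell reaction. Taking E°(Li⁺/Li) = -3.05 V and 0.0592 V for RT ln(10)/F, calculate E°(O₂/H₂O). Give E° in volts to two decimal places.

E°cell = (0.0592/n)·log K = (0.0592/4)(289.2) = +4.280 V.
Since O₂/H₂O is the cathode and Li⁺/Li the anode, E°cell = E°(O₂/H₂O) − E°(Li⁺/Li).
So E°(O₂/H₂O) = E°cell + E°(Li⁺/Li) = +4.280 + (-3.05) = +1.23 V.

+1.23 V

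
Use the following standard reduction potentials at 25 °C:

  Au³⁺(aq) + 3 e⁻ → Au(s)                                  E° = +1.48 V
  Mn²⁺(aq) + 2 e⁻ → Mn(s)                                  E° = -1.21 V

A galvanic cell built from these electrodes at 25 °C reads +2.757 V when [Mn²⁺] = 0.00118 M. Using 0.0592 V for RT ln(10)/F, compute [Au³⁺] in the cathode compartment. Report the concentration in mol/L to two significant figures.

Au³⁺/Au is the cathode, Mn²⁺/Mn the anode: E°cell = +2.69 V, n = 6.
Overall reaction: 2 Au³⁺(aq) + 3 Mn(s) → 2 Au(s) + 3 Mn²⁺(aq); Q = [Mn²⁺]^3/[Au³⁺]^2.
From E = E° − (0.0592/n) log Q: log Q = (E° − E)·n/0.0592 = (+2.69 − (+2.757))·6/0.0592 = -6.7905.
So 2·log[Au³⁺] = 3·log(0.00118) − log Q = -8.7844 − (-6.7905) = -1.9939; log[Au³⁺] = -1.9939 / 2 = -0.9970; [Au³⁺] = 10^(-0.9970) ≈ 0.10 M.

0.10 M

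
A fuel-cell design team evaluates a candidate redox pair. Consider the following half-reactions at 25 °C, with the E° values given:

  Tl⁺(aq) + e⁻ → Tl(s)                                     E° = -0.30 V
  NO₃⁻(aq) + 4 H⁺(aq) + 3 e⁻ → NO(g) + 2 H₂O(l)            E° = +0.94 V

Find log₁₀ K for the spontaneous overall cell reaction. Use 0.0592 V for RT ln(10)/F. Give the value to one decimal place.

Cathode: NO₃⁻/NO; anode: Tl⁺/Tl. E°cell = +1.24 V, n = 3.
log K = nE°cell / 0.0592 = (3)(+1.24) / 0.0592 = 62.8.

62.8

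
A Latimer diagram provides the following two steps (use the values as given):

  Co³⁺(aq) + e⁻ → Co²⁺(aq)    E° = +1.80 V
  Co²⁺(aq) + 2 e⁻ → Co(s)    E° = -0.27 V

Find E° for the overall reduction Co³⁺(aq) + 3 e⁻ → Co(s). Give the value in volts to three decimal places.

Standard free energies of sequential steps add: ΔG°₃ = ΔG°₁ + ΔG°₂, so n₃E°₃ = n₁E°₁ + n₂E°₂.
E°₃ = (1×+1.80 + 2×-0.27) / 3 = (+1.260) / 3 = +0.420 V.

+0.420 V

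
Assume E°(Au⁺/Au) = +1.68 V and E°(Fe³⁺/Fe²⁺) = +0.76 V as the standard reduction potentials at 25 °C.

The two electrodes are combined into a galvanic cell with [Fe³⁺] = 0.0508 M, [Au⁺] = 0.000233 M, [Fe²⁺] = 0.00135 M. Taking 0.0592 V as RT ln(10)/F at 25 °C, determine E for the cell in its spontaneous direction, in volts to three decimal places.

Au⁺/Au is the cathode (higher E°), Fe³⁺/Fe²⁺ the anode: E°cell = +1.68 − (+0.76) = +0.92 V, n = 1.
Overall: Au⁺(aq) + Fe²⁺(aq) → Au(s) + Fe³⁺(aq)
Q = [Fe³⁺] / ([Au⁺]·[Fe²⁺]); log Q = 5.208.
E = E° − (0.0592/n) log Q = +0.92 − (0.0592/1)(5.208) = +0.612 V.

+0.612 V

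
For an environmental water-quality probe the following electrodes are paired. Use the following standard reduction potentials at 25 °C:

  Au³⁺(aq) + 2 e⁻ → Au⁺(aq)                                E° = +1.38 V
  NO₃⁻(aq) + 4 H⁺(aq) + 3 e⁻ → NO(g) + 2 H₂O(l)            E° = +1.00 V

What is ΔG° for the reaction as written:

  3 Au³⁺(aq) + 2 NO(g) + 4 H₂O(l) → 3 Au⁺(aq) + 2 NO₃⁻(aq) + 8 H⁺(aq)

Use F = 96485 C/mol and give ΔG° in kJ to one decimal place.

As written, Au³⁺/Au⁺ is reduced (cathode) and NO₃⁻/NO is oxidised (anode), so E°cell = (+1.38) − (+1.00) = +0.38 V.
Balancing electrons gives n = 6.
ΔG° = −nFE° = −(6)(96485)(+0.38) = -219,986 J = -220.0 kJ.

-220.0 kJ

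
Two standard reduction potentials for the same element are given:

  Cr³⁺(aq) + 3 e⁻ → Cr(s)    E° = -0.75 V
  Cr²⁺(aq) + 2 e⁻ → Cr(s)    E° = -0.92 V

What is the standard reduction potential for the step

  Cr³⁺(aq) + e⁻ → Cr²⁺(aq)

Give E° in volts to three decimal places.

-0.410 V

Sequential free energies add, so n₃E°₃ = n₁E°₁ + n₂E°₂.
With n₃ = 3, and the known step contributing 2×(-0.92) V, the unknown satisfies 1·E° = 3×(-0.75) − 2×(-0.92) = -0.410.
E° = -0.410 / 1 = -0.410 V.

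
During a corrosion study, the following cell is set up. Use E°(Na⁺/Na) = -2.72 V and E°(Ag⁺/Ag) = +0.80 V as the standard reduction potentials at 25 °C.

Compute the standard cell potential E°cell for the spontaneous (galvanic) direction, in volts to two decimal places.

The Ag⁺/Ag couple has the higher reduction potential, so it is the cathode; Na⁺/Na is oxidised at the anode.
E°cell = E°(cathode) − E°(anode) = (+0.80) − (-2.72) = +3.52 V.

+3.52 V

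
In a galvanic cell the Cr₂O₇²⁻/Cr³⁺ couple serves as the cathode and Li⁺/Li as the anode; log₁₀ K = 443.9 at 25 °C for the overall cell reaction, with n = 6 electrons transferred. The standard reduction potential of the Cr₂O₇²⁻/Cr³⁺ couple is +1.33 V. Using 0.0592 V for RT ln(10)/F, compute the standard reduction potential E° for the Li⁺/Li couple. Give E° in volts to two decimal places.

-3.05 V

E°cell = (0.0592/n)·log K = (0.0592/6)(443.9) = +4.380 V.
Since Cr₂O₇²⁻/Cr³⁺ is the cathode and Li⁺/Li the anode, E°cell = E°(Cr₂O₇²⁻/Cr³⁺) − E°(Li⁺/Li).
So E°(Li⁺/Li) = E°(Cr₂O₇²⁻/Cr³⁺) − E°cell = (+1.33) − (+4.380) = -3.05 V.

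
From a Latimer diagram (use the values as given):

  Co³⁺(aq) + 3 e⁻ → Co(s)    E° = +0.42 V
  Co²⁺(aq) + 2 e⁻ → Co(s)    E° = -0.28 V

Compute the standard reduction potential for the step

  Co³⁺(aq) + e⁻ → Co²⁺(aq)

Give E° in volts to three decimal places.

Sequential free energies add, so n₃E°₃ = n₁E°₁ + n₂E°₂.
With n₃ = 3, and the known step contributing 2×(-0.28) V, the unknown satisfies 1·E° = 3×(+0.42) − 2×(-0.28) = +1.820.
E° = +1.820 / 1 = +1.820 V.

+1.820 V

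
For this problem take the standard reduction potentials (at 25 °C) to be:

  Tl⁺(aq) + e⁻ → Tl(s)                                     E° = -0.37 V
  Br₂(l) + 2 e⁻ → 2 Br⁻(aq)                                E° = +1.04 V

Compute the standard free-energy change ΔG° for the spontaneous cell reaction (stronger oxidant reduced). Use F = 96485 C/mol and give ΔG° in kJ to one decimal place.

-272.1 kJ

Br₂/Br⁻ (E° = +1.04 V) is the cathode; Tl⁺/Tl (E° = -0.37 V) is the anode, so E°cell = +1.41 V.
Balancing electrons gives n = 2 (lcm of 2 and 1).
ΔG° = −nFE° = −(2)(96485)(+1.41) = -272,088 J = -272.1 kJ.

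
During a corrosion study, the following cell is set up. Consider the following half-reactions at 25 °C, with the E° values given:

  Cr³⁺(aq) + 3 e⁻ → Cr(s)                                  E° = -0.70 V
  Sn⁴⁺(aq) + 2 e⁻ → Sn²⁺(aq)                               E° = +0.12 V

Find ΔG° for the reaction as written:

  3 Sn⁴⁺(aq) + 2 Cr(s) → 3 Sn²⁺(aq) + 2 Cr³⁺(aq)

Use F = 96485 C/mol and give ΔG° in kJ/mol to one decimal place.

As written, Sn⁴⁺/Sn²⁺ is reduced (cathode) and Cr³⁺/Cr is oxidised (anode), so E°cell = (+0.12) − (-0.70) = +0.82 V.
Balancing electrons gives n = 6.
ΔG° = −nFE° = −(6)(96485)(+0.82) = -474,706 J = -474.7 kJ/mol.

-474.7 kJ/mol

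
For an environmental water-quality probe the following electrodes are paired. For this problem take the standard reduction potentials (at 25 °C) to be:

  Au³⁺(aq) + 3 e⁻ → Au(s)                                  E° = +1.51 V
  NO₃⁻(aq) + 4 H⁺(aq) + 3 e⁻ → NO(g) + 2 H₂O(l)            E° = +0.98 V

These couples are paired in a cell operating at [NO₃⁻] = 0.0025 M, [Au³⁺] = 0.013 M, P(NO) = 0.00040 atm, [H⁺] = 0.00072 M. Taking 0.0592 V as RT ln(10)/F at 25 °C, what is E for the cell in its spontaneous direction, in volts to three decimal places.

Au³⁺/Au is the cathode (higher E°), NO₃⁻/NO the anode: E°cell = +1.51 − (+0.98) = +0.53 V, n = 3.
Overall: Au³⁺(aq) + NO(g) + 2 H₂O(l) → Au(s) + NO₃⁻(aq) + 4 H⁺(aq)
Q = [NO₃⁻]·[H⁺]^4 / ([Au³⁺]·P(NO)); log Q = -9.889.
E = E° − (0.0592/n) log Q = +0.53 − (0.0592/3)(-9.889) = +0.725 V.

+0.725 V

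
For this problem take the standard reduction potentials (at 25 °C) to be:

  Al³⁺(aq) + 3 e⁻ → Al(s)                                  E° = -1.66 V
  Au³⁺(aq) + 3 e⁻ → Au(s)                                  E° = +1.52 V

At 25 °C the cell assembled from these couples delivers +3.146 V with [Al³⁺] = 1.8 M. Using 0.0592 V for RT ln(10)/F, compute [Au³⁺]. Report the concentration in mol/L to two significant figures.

Au³⁺/Au is the cathode, Al³⁺/Al the anode: E°cell = +3.18 V, n = 3.
Overall reaction: Au³⁺(aq) + Al(s) → Au(s) + Al³⁺(aq); Q = [Al³⁺]^1/[Au³⁺]^1.
From E = E° − (0.0592/n) log Q: log Q = (E° − E)·n/0.0592 = (+3.18 − (+3.146))·3/0.0592 = 1.7230.
So 1·log[Au³⁺] = 1·log(1.8) − log Q = 0.2553 − (1.7230) = -1.4677; [Au³⁺] = 10^(-1.4677) ≈ 0.034 M.

0.034 M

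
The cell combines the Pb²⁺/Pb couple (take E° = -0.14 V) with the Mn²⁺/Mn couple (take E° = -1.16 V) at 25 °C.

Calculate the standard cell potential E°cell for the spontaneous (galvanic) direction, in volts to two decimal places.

The Pb²⁺/Pb couple has the higher reduction potential, so it is the cathode; Mn²⁺/Mn is oxidised at the anode.
E°cell = E°(cathode) − E°(anode) = (-0.14) − (-1.16) = +1.02 V.

+1.02 V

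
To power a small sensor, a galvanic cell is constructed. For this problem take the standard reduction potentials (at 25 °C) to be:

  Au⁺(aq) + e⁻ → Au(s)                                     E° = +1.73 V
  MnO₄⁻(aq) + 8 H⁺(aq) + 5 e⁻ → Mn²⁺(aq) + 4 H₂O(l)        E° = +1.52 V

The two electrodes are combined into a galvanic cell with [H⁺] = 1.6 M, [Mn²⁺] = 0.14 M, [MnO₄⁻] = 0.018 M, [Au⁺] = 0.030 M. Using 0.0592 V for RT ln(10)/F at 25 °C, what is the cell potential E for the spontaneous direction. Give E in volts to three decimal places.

+0.111 V

Au⁺/Au is the cathode (higher E°), MnO₄⁻/Mn²⁺ the anode: E°cell = +1.73 − (+1.52) = +0.21 V, n = 5.
Overall: 5 Au⁺(aq) + Mn²⁺(aq) + 4 H₂O(l) → 5 Au(s) + MnO₄⁻(aq) + 8 H⁺(aq)
Q = [MnO₄⁻]·[H⁺]^8 / ([Au⁺]^5·[Mn²⁺]); log Q = 8.356.
E = E° − (0.0592/n) log Q = +0.21 − (0.0592/5)(8.356) = +0.111 V.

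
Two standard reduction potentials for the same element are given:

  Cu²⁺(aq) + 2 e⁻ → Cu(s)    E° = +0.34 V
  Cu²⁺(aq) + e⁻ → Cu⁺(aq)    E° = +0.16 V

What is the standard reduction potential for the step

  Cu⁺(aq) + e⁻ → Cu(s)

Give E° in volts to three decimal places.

Sequential free energies add, so n₃E°₃ = n₁E°₁ + n₂E°₂.
With n₃ = 2, and the known step contributing 1×(+0.16) V, the unknown satisfies 1·E° = 2×(+0.34) − 1×(+0.16) = +0.520.
E° = +0.520 / 1 = +0.520 V.

+0.520 V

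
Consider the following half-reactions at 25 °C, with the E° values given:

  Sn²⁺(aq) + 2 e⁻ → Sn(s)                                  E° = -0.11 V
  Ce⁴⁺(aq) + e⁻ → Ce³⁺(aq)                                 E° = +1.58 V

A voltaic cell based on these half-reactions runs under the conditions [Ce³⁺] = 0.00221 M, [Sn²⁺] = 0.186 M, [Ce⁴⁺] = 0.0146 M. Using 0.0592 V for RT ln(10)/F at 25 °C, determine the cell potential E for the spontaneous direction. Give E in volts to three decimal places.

+1.760 V

Ce⁴⁺/Ce³⁺ is the cathode (higher E°), Sn²⁺/Sn the anode: E°cell = +1.58 − (-0.11) = +1.69 V, n = 2.
Overall: 2 Ce⁴⁺(aq) + Sn(s) → 2 Ce³⁺(aq) + Sn²⁺(aq)
Q = [Ce³⁺]^2·[Sn²⁺] / ([Ce⁴⁺]^2); log Q = -2.370.
E = E° − (0.0592/n) log Q = +1.69 − (0.0592/2)(-2.370) = +1.760 V.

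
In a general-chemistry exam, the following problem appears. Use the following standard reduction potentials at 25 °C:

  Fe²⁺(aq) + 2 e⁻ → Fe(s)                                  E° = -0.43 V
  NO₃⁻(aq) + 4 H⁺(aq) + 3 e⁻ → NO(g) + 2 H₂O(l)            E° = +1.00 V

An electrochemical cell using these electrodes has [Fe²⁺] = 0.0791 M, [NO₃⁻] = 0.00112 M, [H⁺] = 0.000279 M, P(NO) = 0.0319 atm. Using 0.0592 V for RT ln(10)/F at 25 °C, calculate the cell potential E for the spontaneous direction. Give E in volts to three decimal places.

NO₃⁻/NO is the cathode (higher E°), Fe²⁺/Fe the anode: E°cell = +1.00 − (-0.43) = +1.43 V, n = 6.
Overall: 2 NO₃⁻(aq) + 8 H⁺(aq) + 3 Fe(s) → 2 NO(g) + 4 H₂O(l) + 3 Fe²⁺(aq)
Q = P(NO)^2·[Fe²⁺]^3 / ([NO₃⁻]^2·[H⁺]^8); log Q = 28.039.
E = E° − (0.0592/n) log Q = +1.43 − (0.0592/6)(28.039) = +1.153 V.

+1.153 V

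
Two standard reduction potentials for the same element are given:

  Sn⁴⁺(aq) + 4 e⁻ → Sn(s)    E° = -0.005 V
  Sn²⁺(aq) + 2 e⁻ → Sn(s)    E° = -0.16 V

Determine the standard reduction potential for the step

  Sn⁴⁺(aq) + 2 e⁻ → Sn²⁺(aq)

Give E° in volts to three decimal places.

Sequential free energies add, so n₃E°₃ = n₁E°₁ + n₂E°₂.
With n₃ = 4, and the known step contributing 2×(-0.16) V, the unknown satisfies 2·E° = 4×(-0.005) − 2×(-0.16) = +0.300.
E° = +0.300 / 2 = +0.150 V.

+0.150 V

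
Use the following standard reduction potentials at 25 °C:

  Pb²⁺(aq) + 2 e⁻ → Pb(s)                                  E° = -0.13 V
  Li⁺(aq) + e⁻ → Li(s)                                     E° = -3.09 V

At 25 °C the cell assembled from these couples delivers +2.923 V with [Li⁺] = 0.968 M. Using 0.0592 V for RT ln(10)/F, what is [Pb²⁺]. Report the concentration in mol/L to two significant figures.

Pb²⁺/Pb is the cathode, Li⁺/Li the anode: E°cell = +2.96 V, n = 2.
Overall reaction: Pb²⁺(aq) + 2 Li(s) → Pb(s) + 2 Li⁺(aq); Q = [Li⁺]^2/[Pb²⁺]^1.
From E = E° − (0.0592/n) log Q: log Q = (E° − E)·n/0.0592 = (+2.96 − (+2.923))·2/0.0592 = 1.2500.
So 1·log[Pb²⁺] = 2·log(0.968) − log Q = -0.0282 − (1.2500) = -1.2782; [Pb²⁺] = 10^(-1.2782) ≈ 0.053 M.

0.053 M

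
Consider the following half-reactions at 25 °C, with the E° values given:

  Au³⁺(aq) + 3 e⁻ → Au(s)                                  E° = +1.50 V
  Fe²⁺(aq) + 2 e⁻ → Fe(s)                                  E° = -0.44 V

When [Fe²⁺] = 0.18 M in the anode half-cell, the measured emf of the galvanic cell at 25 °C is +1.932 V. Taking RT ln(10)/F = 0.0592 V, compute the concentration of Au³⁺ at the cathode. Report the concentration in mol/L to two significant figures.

0.030 M

Au³⁺/Au is the cathode, Fe²⁺/Fe the anode: E°cell = +1.94 V, n = 6.
Overall reaction: 2 Au³⁺(aq) + 3 Fe(s) → 2 Au(s) + 3 Fe²⁺(aq); Q = [Fe²⁺]^3/[Au³⁺]^2.
From E = E° − (0.0592/n) log Q: log Q = (E° − E)·n/0.0592 = (+1.94 − (+1.932))·6/0.0592 = 0.8108.
So 2·log[Au³⁺] = 3·log(0.18) − log Q = -2.2342 − (0.8108) = -3.0450; log[Au³⁺] = -3.0450 / 2 = -1.5225; [Au³⁺] = 10^(-1.5225) ≈ 0.030 M.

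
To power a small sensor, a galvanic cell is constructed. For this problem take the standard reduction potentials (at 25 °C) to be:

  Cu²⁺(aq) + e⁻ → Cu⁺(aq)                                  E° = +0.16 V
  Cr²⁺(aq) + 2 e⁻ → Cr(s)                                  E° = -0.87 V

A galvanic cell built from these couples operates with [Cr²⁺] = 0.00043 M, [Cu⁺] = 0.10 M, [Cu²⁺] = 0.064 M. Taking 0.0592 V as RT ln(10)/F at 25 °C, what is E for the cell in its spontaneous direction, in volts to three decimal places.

+1.118 V

Cu²⁺/Cu⁺ is the cathode (higher E°), Cr²⁺/Cr the anode: E°cell = +0.16 − (-0.87) = +1.03 V, n = 2.
Overall: 2 Cu²⁺(aq) + Cr(s) → 2 Cu⁺(aq) + Cr²⁺(aq)
Q = [Cu⁺]^2·[Cr²⁺] / ([Cu²⁺]^2); log Q = -2.979.
E = E° − (0.0592/n) log Q = +1.03 − (0.0592/2)(-2.979) = +1.118 V.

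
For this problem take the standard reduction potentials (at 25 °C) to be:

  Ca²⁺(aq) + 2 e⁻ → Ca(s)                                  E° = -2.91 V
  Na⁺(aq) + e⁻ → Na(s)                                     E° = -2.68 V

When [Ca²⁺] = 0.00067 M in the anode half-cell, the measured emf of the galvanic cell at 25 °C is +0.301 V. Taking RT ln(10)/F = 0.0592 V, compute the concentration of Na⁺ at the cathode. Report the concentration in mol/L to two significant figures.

Na⁺/Na is the cathode, Ca²⁺/Ca the anode: E°cell = +0.23 V, n = 2.
Overall reaction: 2 Na⁺(aq) + Ca(s) → 2 Na(s) + Ca²⁺(aq); Q = [Ca²⁺]^1/[Na⁺]^2.
From E = E° − (0.0592/n) log Q: log Q = (E° − E)·n/0.0592 = (+0.23 − (+0.301))·2/0.0592 = -2.3986.
So 2·log[Na⁺] = 1·log(0.00067) − log Q = -3.1739 − (-2.3986) = -0.7753; log[Na⁺] = -0.7753 / 2 = -0.3876; [Na⁺] = 10^(-0.3876) ≈ 0.41 M.

0.41 M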